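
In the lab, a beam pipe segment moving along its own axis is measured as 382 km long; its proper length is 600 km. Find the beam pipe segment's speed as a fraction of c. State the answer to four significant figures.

Length contraction gives γ = L₀/L = 600/382 = 1.5707.
β = √(1 − 1/γ²) = √0.594666 = 0.7711.

0.7711c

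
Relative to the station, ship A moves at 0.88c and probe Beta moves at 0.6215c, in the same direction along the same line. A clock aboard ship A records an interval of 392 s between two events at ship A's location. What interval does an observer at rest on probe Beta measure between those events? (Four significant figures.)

The velocity of ship A relative to probe Beta is (0.88 − 0.6215)c / (1 − 0.88×0.6215) = 0.57054c; relative speed 0.57054c.
At |u| = 0.57054c, γ = (1 − 0.325516)^(−1/2) = 1.2176.
The clock on ship A records proper time, so probe Beta measures Δt = γΔτ = 1.2176 × 392 = 477.3 s.

477.3 s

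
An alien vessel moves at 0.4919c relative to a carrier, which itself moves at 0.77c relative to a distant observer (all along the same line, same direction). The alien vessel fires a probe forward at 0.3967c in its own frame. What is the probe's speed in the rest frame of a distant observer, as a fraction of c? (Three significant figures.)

0.962c

Compose velocities in two stages. Stage 1 (into S'): u₁ = (0.3967+0.4919)/(1+0.3967×0.4919) = 0.74351.
Stage 2 (into S): u = (0.74351+0.77)/(1+0.74351×0.77) = 0.96248, so the speed is 0.962c.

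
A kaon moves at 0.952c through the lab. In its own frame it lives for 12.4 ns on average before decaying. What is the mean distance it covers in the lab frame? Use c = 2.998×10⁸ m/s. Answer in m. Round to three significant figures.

With β = 0.952, γ = 1/√(1 − 0.952²) = 1/√0.093696 = 3.2669.
Lab-frame lifetime: Δt = γτ = 3.2669 × 12.4 ns = 40.51 ns.
Distance: d = vΔt = 0.952 × 2.998×10⁸ m/s × 4.0510×10^-8 s = 11.6 m.

11.6 m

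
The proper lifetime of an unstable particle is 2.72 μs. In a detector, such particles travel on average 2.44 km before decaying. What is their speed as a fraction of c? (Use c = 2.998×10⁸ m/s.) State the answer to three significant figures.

0.948c

Let x = d/(cτ) = 2440 m / (2.998×10⁸ m/s × 2.720×10^-6 s) = 2.9922. Since d = βγcτ, x = βγ = β/√(1−β²).
Solving: β² = x²/(1+x²) = 8.95326/9.95326 = 0.89953, so β = 0.948.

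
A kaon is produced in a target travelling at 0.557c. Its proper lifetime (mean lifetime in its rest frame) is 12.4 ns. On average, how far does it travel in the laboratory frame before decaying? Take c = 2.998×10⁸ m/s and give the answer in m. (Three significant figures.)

2.49 m

γ = 1/√(1 − β²) = 1/√(1 − 0.310249) = 1/√0.689751 = 1/0.830512 = 1.2041.
Lab-frame lifetime: Δt = γτ = 1.2041 × 12.4 ns = 14.931 ns.
Distance: d = vΔt = 0.557 × 2.998×10⁸ m/s × 1.4931×10^-8 s = 2.49 m.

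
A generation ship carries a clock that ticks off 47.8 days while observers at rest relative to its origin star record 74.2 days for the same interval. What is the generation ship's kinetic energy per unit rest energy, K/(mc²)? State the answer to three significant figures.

0.552

γ = Δt/Δτ = 74.2/47.8 = 1.5523.
K/(mc²) = γ − 1 = 1.5523 − 1 = 0.552.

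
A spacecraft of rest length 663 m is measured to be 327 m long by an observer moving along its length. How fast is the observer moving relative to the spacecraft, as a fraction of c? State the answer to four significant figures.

Length contraction gives γ = L₀/L = 663/327 = 2.0275.
β = √(1 − 1/γ²) = √0.756736 = 0.8699.

0.8699c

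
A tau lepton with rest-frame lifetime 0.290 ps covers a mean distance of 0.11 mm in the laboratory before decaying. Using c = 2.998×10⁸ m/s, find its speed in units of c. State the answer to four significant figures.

0.7845c

Let x = d/(cτ) = 1.100×10^-4 m / (2.998×10⁸ m/s × 2.900×10^-13 s) = 1.2652. Since d = βγcτ, x = βγ = β/√(1−β²).
Solving: β² = x²/(1+x²) = 1.60073/2.60073 = 0.615493, so β = 0.7845.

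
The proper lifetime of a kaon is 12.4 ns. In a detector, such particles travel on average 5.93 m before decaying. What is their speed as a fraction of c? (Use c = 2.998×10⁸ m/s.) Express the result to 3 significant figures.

Let x = d/(cτ) = 5.930 m / (2.998×10⁸ m/s × 1.240×10^-8 s) = 1.5951. Since d = βγcτ, x = βγ = β/√(1−β²).
Solving: β² = x²/(1+x²) = 2.54434/3.54434 = 0.71786, so β = 0.847.

0.847c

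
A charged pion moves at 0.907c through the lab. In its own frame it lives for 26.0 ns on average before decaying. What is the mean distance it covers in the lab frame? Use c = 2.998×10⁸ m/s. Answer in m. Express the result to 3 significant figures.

16.8 m

γ = 1/√(1 − β²) = 1/√(1 − 0.822649) = 1/√0.177351 = 1/0.421131 = 2.3746.
Lab-frame lifetime: Δt = γτ = 2.3746 × 26.0 ns = 61.74 ns.
Distance: d = vΔt = 0.907 × 2.998×10⁸ m/s × 6.1740×10^-8 s = 16.8 m.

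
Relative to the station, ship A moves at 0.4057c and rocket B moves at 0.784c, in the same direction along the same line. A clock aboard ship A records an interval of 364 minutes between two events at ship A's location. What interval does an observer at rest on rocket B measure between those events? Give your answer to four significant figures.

437.5 minutes

The velocity of ship A relative to rocket B is (0.4057 − 0.784)c / (1 − 0.4057×0.784) = −0.55475c; relative speed 0.55475c.
At |u| = 0.55475c, γ = (1 − 0.307748)^(−1/2) = 1.2019.
Ship A's interval is proper; time dilation gives Δt_B = γΔτ = 1.2019 × 364 minutes = 437.5 minutes.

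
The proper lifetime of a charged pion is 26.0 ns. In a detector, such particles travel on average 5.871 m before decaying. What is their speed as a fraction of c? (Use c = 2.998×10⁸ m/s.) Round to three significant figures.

Lab distance = (lab lifetime)·v = γτ·βc, so βγ = d/(cτ) = 5.871/(2.998×10⁸ × 2.600×10^-8) = 0.75319.
With βγ = 0.75319: γ² = 1 + (βγ)² = 1.567295, and β = (βγ)/γ = 0.75319/1.25192 = 0.602.

0.602c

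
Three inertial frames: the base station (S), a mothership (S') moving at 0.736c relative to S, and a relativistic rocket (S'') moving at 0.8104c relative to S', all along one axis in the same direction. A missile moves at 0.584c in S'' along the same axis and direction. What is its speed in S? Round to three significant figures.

First combine the missile and relativistic rocket (S''→S'): u₁ = (0.584 + 0.8104)/(1 + 0.584×0.8104) = 1.3944/1.4732736 = 0.94646.
Then combine with the mothership (S'→S): u = (0.94646 + 0.736)/(1 + 0.94646×0.736) = 1.68246/1.69659456 = 0.99167.

0.992c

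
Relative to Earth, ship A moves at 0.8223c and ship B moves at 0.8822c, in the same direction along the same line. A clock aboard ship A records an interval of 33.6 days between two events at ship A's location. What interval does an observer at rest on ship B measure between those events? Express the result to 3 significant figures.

The velocity of ship A relative to ship B is (0.8223 − 0.8822)c / (1 − 0.8223×0.8822) = −0.21816c; relative speed 0.21816c.
At |u| = 0.21816c, γ = (1 − 0.0475938)^(−1/2) = 1.0247.
Ship A's interval is proper; time dilation gives Δt_B = γΔτ = 1.0247 × 33.6 days = 34.4 days.

34.4 days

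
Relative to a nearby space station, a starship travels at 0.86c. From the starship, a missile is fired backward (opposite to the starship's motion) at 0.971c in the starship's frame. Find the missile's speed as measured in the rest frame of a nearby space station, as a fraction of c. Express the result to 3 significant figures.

Relativistic velocity addition: u = (u' + v)/(1 + u'v/c²), with u' = −0.971c and v = 0.86c.
Numerator: −0.971 + 0.86 = −0.111. Denominator: 1 + (−0.971)(0.86) = 0.16494.
u = −0.111/0.16494 = −0.67297, so the speed is 0.673c.

0.673c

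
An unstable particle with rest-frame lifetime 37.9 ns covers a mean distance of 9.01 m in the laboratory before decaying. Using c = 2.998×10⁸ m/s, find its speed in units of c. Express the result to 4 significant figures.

0.6213c

d = βγcτ ⇒ βγ = d/(cτ) = 9.010 m / (11.36242 m) = 0.79296.
β = (βγ)/√(1+(βγ)²) = 0.79296/√1.628786 = 0.6213.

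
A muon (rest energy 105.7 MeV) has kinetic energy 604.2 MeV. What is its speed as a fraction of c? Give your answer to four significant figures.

0.9889c

γ = 1 + K/(mc²) = 1 + 604.2/105.7 = 6.7162.
β = √(1 − 1/γ²) = √(1 − 0.0221693) = √0.9778307 = 0.9889.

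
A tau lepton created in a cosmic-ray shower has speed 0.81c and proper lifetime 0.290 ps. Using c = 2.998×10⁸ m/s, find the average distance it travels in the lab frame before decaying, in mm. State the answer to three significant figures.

0.120 mm

γ = 1/√(1 − β²) = 1/√(1 − 0.6561) = 1/√0.3439 = 1/0.58643 = 1.7052.
Lab-frame lifetime: Δt = γτ = 1.7052 × 0.290 ps = 0.49451 ps.
Distance: d = vΔt = 0.81 × 2.998×10⁸ m/s × 4.9451×10^-13 s = 1.20×10^-4 m = 0.120 mm.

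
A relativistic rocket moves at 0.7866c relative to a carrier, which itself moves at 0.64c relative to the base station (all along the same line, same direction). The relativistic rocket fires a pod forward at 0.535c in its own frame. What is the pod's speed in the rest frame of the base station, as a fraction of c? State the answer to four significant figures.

Apply u = (u'+v)/(1+u'v) twice. Pod in the carrier frame: (0.535+0.7866)/(1+0.535·0.7866) = 1.3216/1.420831 = 0.93016c.
That velocity, transformed to the rest frame of the base station: (0.93016+0.64)/(1+0.93016·0.64) = 1.57016/1.5953024 = 0.98424c.

0.9842c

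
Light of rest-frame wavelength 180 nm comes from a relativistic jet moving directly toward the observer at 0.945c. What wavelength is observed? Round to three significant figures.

Relativistic Doppler for wavelength: λ_obs = λ_src · √((1−β)/(1+β)).
With β = 0.945: factor = √(0.055/1.945) = 0.16816.
λ_obs = 180 × 0.16816 = 30.3 nm.

30.3 nm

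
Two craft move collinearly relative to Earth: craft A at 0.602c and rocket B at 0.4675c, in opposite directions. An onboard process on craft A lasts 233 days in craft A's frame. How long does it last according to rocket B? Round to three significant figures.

The velocity of craft A relative to rocket B is (0.602 + 0.4675)c / (1 + 0.602×0.4675) = 0.83461c; relative speed 0.83461c.
γ for this relative speed: γ = 1/√(1 − 0.696574) = 1.8154.
The clock on craft A records proper time, so rocket B measures Δt = γΔτ = 1.8154 × 233 = 423 days.

423 days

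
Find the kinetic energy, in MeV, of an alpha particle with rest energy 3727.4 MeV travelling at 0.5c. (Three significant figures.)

γ = 1/√(1 − β²) = 1/√(1 − 0.25) = 1/√0.75 = 1/0.866025 = 1.1547.
Kinetic energy: K = (γ − 1)mc² = (1.1547 − 1) × 3727.4 MeV = 0.1547 × 3727.4 = 577 MeV.

577 MeV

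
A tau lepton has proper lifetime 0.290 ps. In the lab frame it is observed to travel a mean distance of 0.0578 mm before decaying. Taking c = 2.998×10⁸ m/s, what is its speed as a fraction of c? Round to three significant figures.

0.554c

Lab distance = (lab lifetime)·v = γτ·βc, so βγ = d/(cτ) = 5.780×10^-5/(2.998×10⁸ × 2.900×10^-13) = 0.66481.
With βγ = 0.66481: γ² = 1 + (βγ)² = 1.441972, and β = (βγ)/γ = 0.66481/1.20082 = 0.554.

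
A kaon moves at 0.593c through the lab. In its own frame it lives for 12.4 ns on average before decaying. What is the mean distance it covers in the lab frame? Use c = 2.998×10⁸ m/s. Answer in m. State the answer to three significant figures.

β² = 0.351649, so γ = 1/√0.648351 = 1.2419.
Lab-frame lifetime: Δt = γτ = 1.2419 × 12.4 ns = 15.4 ns.
Distance: d = vΔt = 0.593 × 2.998×10⁸ m/s × 1.5400×10^-8 s = 2.74 m.

2.74 m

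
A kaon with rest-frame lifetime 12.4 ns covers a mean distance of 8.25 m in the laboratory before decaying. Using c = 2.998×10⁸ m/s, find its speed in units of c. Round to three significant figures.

0.912c

Lab distance = (lab lifetime)·v = γτ·βc, so βγ = d/(cτ) = 8.250/(2.998×10⁸ × 1.240×10^-8) = 2.2192.
With βγ = 2.2192: γ² = 1 + (βγ)² = 5.92485, and β = (βγ)/γ = 2.2192/2.4341 = 0.912.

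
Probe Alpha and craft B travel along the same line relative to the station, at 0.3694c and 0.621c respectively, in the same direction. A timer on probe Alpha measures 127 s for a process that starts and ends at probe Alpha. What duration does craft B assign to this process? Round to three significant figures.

134 s

Speed of probe Alpha in craft B's frame: u = (v_A − v_B)/(1 − v_A v_B/c²) = (0.3694 − 0.621)/(1 − 0.3694×0.621) = −0.2516/0.7706026 = −0.3265; |u| = 0.3265c.
At |u| = 0.3265c, γ = (1 − 0.106602)^(−1/2) = 1.058.
Probe Alpha's interval is proper; time dilation gives Δt_B = γΔτ = 1.058 × 127 s = 134 s.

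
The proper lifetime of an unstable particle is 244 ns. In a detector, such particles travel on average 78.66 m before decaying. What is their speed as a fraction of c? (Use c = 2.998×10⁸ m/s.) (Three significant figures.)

d = βγcτ ⇒ βγ = d/(cτ) = 78.66 m / (73.1512 m) = 1.0753.
β = (βγ)/√(1+(βγ)²) = 1.0753/√2.15627 = 0.732.

0.732c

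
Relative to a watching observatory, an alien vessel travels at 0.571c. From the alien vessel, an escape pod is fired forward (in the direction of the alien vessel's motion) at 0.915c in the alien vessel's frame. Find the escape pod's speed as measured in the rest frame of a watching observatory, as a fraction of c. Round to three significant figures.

0.976c

Relativistic velocity addition: u = (u' + v)/(1 + u'v/c²), with u' = 0.915c and v = 0.571c.
Numerator: 0.915 + 0.571 = 1.486. Denominator: 1 + (0.915)(0.571) = 1.522465.
u = 1.486/1.522465 = 0.97605, so the speed is 0.976c.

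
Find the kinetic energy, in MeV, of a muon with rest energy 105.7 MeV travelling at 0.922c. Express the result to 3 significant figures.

167 MeV

β² = 0.850084, so γ = 1/√0.149916 = 2.5827.
Kinetic energy: K = (γ − 1)mc² = (2.5827 − 1) × 105.7 MeV = 1.5827 × 105.7 = 167 MeV.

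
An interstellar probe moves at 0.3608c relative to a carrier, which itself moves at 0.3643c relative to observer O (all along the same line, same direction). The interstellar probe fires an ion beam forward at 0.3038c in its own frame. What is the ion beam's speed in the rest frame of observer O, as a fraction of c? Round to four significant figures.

Apply u = (u'+v)/(1+u'v) twice. Ion beam in the carrier frame: (0.3038+0.3608)/(1+0.3038·0.3608) = 0.6646/1.10961104 = 0.59895c.
That velocity, transformed to the rest frame of observer O: (0.59895+0.3643)/(1+0.59895·0.3643) = 0.96325/1.218197485 = 0.79072c.

0.7907c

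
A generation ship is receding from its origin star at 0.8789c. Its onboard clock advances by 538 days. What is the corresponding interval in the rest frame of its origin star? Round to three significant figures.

1130 days

Lorentz factor: γ = (1 − 0.77246521)^(−1/2) = 2.0964.
Time dilation: Δt = γ·Δτ = 2.0964 × 538 = 1130 days.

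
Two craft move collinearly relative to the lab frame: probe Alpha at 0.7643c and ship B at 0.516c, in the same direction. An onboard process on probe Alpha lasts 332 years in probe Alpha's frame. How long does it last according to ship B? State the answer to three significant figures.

Transform probe Alpha's velocity into ship B's frame: (0.7643 − 0.516)/(1 − 0.7643·0.516) = 0.2483/0.6056212, so the relative speed is 0.40999c.
At |u| = 0.40999c, γ = (1 − 0.168092)^(−1/2) = 1.0964.
Probe Alpha's interval is proper; time dilation gives Δt_B = γΔτ = 1.0964 × 332 years = 364 years.

364 years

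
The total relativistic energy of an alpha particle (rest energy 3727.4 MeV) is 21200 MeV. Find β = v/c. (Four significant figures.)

Total energy E = γmc² gives γ = 21200/3727.4 = 5.6876.
Hence β = √(1 − 1/γ²) = √(1 − 0.0309131) = √0.9690869 = 0.9844.

0.9844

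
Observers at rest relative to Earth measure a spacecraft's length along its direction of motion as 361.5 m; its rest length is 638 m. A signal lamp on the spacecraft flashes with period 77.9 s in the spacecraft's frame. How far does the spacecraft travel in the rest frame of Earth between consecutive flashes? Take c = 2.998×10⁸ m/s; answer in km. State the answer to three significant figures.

γ = L₀/L = 638/361.5 = 1.76487.
β = √(1 − 1/γ²) = 0.82398. Lab-frame period = γτ = 1.76487×77.9 s = 137.48 s. Distance = βc × γτ = 0.82398 × 2.998×10⁸ m/s × 137.48 s = 3.3962×10^10 m = 3.40×10^7 km.

3.40×10^7 km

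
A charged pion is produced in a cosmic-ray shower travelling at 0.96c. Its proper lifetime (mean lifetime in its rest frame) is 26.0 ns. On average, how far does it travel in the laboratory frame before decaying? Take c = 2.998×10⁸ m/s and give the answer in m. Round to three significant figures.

γ = 1/√(1 − β²) = 1/√(1 − 0.9216) = 1/√0.0784 = 1/0.28 = 3.5714.
Lab-frame lifetime: Δt = γτ = 3.5714 × 26.0 ns = 92.856 ns.
Distance: d = vΔt = 0.96 × 2.998×10⁸ m/s × 9.2856×10^-8 s = 26.7 m.

26.7 m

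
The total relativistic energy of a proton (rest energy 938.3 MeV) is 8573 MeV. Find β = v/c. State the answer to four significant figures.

Total energy E = γmc² gives γ = 8573/938.3 = 9.1367.
Hence β = √(1 − 1/γ²) = √(1 − 0.011979) = √0.988021 = 0.9940.

0.9940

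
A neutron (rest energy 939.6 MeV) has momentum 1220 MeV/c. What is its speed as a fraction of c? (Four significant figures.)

0.7923c

βγ = pc/(mc²) = 1220/939.6 = 1.2984.
Since γ² = 1 + (βγ)² = 2.68584, γ = √2.68584 = 1.63885, and β = (βγ)/γ = 1.2984/1.63885 = 0.7923.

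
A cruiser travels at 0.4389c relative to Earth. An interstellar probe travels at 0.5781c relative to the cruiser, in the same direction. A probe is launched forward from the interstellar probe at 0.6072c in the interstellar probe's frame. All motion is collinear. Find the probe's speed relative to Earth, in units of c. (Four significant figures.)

Apply u = (u'+v)/(1+u'v) twice. Probe in the cruiser frame: (0.6072+0.5781)/(1+0.6072·0.5781) = 1.1853/1.35102232 = 0.87734c.
That velocity, transformed to the rest frame of Earth: (0.87734+0.4389)/(1+0.87734·0.4389) = 1.31624/1.385064526 = 0.95031c.

0.9503c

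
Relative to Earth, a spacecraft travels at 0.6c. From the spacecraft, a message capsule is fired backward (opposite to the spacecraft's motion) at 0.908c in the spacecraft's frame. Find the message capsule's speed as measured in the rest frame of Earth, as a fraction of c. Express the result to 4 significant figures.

0.6766c

Relativistic velocity addition: u = (u' + v)/(1 + u'v/c²), with u' = −0.908c and v = 0.6c.
Numerator: −0.908 + 0.6 = −0.308. Denominator: 1 + (−0.908)(0.6) = 0.4552.
u = −0.308/0.4552 = −0.67663, so the speed is 0.6766c.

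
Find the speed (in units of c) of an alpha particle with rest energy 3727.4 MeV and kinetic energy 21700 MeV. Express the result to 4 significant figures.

K = (γ−1)mc², so γ = 1 + 21700/3727.4 = 6.8218.
Then v/c = √(1 − γ⁻²) = √(1 − 0.0214883) = √0.9785117 = 0.9892.

0.9892c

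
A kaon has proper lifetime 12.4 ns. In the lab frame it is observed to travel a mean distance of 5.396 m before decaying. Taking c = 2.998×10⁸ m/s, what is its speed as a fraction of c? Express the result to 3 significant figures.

0.823c

d = βγcτ ⇒ βγ = d/(cτ) = 5.396 m / (3.71752 m) = 1.4515.
β = (βγ)/√(1+(βγ)²) = 1.4515/√3.10685 = 0.823.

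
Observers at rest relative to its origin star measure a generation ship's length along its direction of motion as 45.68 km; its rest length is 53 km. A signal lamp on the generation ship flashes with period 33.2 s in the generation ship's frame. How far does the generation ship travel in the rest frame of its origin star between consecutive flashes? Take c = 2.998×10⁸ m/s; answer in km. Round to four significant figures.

5.856×10^6 km

γ = L₀/L = 53/45.68 = 1.16025.
β = √(1 − 1/γ²) = 0.50711. Lab-frame period = γτ = 1.16025×33.2 s = 38.52 s. Distance = βc × γτ = 0.50711 × 2.998×10⁸ m/s × 38.52 s = 5.8563×10^9 m = 5.856×10^6 km.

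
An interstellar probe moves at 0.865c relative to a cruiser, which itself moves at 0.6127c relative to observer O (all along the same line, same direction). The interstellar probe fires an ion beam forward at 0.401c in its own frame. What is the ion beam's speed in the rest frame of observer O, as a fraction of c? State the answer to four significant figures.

First combine the ion beam and interstellar probe (S''→S'): u₁ = (0.401 + 0.865)/(1 + 0.401×0.865) = 1.266/1.346865 = 0.93996.
Then combine with the cruiser (S'→S): u = (0.93996 + 0.6127)/(1 + 0.93996×0.6127) = 1.55266/1.575913492 = 0.98524.

0.9852c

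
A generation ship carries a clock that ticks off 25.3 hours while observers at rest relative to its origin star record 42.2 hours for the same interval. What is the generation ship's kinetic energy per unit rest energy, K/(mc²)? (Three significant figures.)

From Δt = γΔτ: γ = 42.2/25.3 = 1.66798.
K/(mc²) = γ − 1 = 1.66798 − 1 = 0.668.

0.668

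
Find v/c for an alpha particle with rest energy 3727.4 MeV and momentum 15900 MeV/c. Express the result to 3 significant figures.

0.974

βγ = pc/(mc²) = 15900/3727.4 = 4.2657.
Since γ² = 1 + (βγ)² = 19.1962, γ = √19.1962 = 4.38135, and β = (βγ)/γ = 4.2657/4.38135 = 0.974.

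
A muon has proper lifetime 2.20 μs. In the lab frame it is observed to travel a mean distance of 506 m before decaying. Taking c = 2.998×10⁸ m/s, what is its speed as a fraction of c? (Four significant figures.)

Lab distance = (lab lifetime)·v = γτ·βc, so βγ = d/(cτ) = 506.0/(2.998×10⁸ × 2.200×10^-6) = 0.76718.
With βγ = 0.76718: γ² = 1 + (βγ)² = 1.588565, and β = (βγ)/γ = 0.76718/1.26038 = 0.6087.

0.6087c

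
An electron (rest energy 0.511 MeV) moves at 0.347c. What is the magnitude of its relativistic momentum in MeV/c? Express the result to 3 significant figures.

β² = 0.120409, so γ = 1/√0.879591 = 1.0663.
Momentum: p = γβ·mc = 1.0663 × 0.347 × 0.511 MeV/c = 0.189 MeV/c.

0.189 MeV/c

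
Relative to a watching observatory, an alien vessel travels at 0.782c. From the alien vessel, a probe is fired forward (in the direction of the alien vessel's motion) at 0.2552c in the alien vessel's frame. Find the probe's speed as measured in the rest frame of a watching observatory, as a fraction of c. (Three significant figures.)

0.865c

Relativistic velocity addition: u = (u' + v)/(1 + u'v/c²), with u' = 0.2552c and v = 0.782c.
Numerator: 0.2552 + 0.782 = 1.0372. Denominator: 1 + (0.2552)(0.782) = 1.1995664.
u = 1.0372/1.1995664 = 0.86465, so the speed is 0.865c.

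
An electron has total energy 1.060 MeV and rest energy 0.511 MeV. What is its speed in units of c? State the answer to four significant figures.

γ = E/(mc²) = 1.060/0.511 = 2.0744.
β = √(1 − 1/γ²) = √(1 − 0.232389) = √0.767611 = 0.8761.

0.8761c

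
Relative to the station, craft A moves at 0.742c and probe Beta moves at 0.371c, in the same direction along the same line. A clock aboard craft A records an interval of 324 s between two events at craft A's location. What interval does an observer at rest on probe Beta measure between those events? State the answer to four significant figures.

377.2 s

The velocity of craft A relative to probe Beta is (0.742 − 0.371)c / (1 − 0.742×0.371) = 0.51192c; relative speed 0.51192c.
γ for this relative speed: γ = 1/√(1 − 0.262062) = 1.1641.
The clock on craft A records proper time, so probe Beta measures Δt = γΔτ = 1.1641 × 324 = 377.2 s.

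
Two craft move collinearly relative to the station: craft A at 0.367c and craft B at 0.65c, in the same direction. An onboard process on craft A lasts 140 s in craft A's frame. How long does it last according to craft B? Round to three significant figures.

Transform craft A's velocity into craft B's frame: (0.367 − 0.65)/(1 − 0.367·0.65) = −0.283/0.76145, so the relative speed is 0.37166c.
At |u| = 0.37166c, γ = (1 − 0.138131)^(−1/2) = 1.0772.
Craft A's interval is proper; time dilation gives Δt_B = γΔτ = 1.0772 × 140 s = 151 s.

151 s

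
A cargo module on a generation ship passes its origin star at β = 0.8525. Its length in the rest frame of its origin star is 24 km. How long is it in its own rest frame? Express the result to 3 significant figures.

β² = 0.72675625, so γ = 1/√0.27324375 = 1.913.
Proper length: L₀ = γ·L = 1.913 × 24 = 45.9 km.

45.9 km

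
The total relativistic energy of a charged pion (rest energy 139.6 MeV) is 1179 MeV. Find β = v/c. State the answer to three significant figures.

γ = E/(mc²) = 1179/139.6 = 8.4456.
β = √(1 − 1/γ²) = √(1 − 0.0140197) = √0.9859803 = 0.993.

0.993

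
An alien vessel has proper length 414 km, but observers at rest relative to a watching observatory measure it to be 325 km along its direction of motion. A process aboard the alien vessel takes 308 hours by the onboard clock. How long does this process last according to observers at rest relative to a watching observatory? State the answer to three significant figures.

From L = L₀/γ: γ = 414/325 = 1.27385.
The same γ dilates the second interval: 1.27385 × 308 hours = 392 hours.

392 hours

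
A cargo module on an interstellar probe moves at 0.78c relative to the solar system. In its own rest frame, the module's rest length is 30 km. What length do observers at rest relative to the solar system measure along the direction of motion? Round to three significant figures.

γ = 1/√(1 − β²) = 1/√(1 − 0.6084) = 1/√0.3916 = 1/0.62578 = 1.598.
Along the direction of motion the measured length is L₀/γ = 30/1.598 = 18.8 km.

18.8 km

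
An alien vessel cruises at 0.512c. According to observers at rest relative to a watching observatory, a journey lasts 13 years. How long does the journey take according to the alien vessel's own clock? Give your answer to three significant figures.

11.2 years

β² = 0.262144, so γ = 1/√0.737856 = 1.1642.
The alien vessel's clock runs slow as seen from a watching observatory, so Δτ = Δt/γ = 13/1.1642 = 11.2 years.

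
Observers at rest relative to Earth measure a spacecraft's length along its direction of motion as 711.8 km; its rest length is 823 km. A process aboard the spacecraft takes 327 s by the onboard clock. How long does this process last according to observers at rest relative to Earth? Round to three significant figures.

Length contraction gives γ = L₀/L = 823/711.8 = 1.15622.
The same γ dilates the second interval: 1.15622 × 327 s = 378 s.

378 s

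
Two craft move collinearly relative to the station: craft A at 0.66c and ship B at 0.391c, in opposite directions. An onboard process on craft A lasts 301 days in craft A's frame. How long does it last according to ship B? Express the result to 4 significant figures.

The velocity of craft A relative to ship B is (0.66 + 0.391)c / (1 + 0.66×0.391) = 0.83541c; relative speed 0.83541c.
At |u| = 0.83541c, γ = (1 − 0.69791)^(−1/2) = 1.8194.
Craft A's interval is proper; time dilation gives Δt_B = γΔτ = 1.8194 × 301 days = 547.6 days.

547.6 days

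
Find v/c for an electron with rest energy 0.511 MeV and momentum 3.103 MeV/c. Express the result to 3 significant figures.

0.987

pc/(mc²) = 3.103/0.511 = 6.0724 = βγ = β/√(1−β²).
So β² = x²/(1 + x²) with x = 6.0724: x² = 36.874, β² = 36.874/37.874 = 0.973597, β = 0.987.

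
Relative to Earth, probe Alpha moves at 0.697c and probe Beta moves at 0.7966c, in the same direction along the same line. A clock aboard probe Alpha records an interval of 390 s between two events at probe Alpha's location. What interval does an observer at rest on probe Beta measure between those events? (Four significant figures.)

The velocity of probe Alpha relative to probe Beta is (0.697 − 0.7966)c / (1 − 0.697×0.7966) = −0.22394c; relative speed 0.22394c.
At |u| = 0.22394c, γ = (1 − 0.0501491)^(−1/2) = 1.0261.
Probe Alpha's interval is proper; time dilation gives Δt_B = γΔτ = 1.0261 × 390 s = 400.2 s.

400.2 s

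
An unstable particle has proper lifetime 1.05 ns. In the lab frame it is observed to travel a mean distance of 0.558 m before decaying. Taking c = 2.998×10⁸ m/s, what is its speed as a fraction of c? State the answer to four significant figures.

0.8710c

Let x = d/(cτ) = 0.5580 m / (2.998×10⁸ m/s × 1.050×10^-9 s) = 1.7726. Since d = βγcτ, x = βγ = β/√(1−β²).
Solving: β² = x²/(1+x²) = 3.14211/4.14211 = 0.758577, so β = 0.8710.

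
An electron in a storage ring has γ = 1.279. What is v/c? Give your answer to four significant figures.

β = √(1 − 1/γ²) = √(1 − 1/1.635841) = √0.388694 = 0.6235.

0.6235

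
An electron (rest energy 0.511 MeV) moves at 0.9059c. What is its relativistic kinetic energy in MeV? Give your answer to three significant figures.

0.696 MeV

With β = 0.9059, γ = 1/√(1 − 0.9059²) = 1/√0.17934519 = 2.3613.
Kinetic energy: K = (γ − 1)mc² = (2.3613 − 1) × 0.511 MeV = 1.3613 × 0.511 = 0.696 MeV.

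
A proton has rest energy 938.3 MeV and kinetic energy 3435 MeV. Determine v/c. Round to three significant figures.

γ = 1 + K/(mc²) = 1 + 3435/938.3 = 4.6609.
β = √(1 − 1/γ²) = √(1 − 0.0460321) = √0.9539679 = 0.977.

0.977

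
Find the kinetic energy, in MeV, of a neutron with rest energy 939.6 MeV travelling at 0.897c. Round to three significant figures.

1190 MeV

β² = 0.804609, so γ = 1/√0.195391 = 2.2623.
Kinetic energy: K = (γ − 1)mc² = (2.2623 − 1) × 939.6 MeV = 1.2623 × 939.6 = 1190 MeV.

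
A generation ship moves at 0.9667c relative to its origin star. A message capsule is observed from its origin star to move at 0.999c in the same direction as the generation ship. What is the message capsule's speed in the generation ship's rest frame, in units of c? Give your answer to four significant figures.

0.9426c

Transform to the generation ship's frame: u' = (u − v)/(1 − uv/c²).
u' = (0.999 − 0.9667)/(1 − 0.999×0.9667) = 0.0323/0.0342667 = 0.94261.
Speed in the generation ship's frame: 0.9426c (in the same direction).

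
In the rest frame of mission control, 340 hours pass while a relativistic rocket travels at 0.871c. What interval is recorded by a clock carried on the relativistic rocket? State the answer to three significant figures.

167 hours

With β = 0.871, γ = 1/√(1 − 0.871²) = 1/√0.241359 = 2.0355.
The relativistic rocket's clock runs slow as seen from mission control, so Δτ = Δt/γ = 340/2.0355 = 167 hours.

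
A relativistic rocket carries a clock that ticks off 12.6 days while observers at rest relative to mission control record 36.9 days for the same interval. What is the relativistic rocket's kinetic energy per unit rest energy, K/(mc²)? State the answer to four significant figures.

1.929

The time-dilation ratio gives γ = 36.9/12.6 = 2.92857.
K/(mc²) = γ − 1 = 2.92857 − 1 = 1.929.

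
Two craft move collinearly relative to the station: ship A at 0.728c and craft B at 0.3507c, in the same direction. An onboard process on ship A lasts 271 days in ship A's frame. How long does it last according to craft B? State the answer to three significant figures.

314 days

The velocity of ship A relative to craft B is (0.728 − 0.3507)c / (1 − 0.728×0.3507) = 0.50665c; relative speed 0.50665c.
γ for this relative speed: γ = 1/√(1 − 0.256694) = 1.1599.
The clock on ship A records proper time, so craft B measures Δt = γΔτ = 1.1599 × 271 = 314 days.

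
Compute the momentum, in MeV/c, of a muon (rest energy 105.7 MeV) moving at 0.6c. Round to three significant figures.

79.3 MeV/c

γ = 1/√(1 − β²) = 1/√(1 − 0.36) = 1/√0.64 = 1/0.8 = 1.25.
Momentum: p = γβ·mc = 1.25 × 0.6 × 105.7 MeV/c = 79.3 MeV/c.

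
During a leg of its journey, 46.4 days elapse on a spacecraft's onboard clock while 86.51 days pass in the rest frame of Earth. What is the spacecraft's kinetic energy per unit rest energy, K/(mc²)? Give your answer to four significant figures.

From Δt = γΔτ: γ = 86.51/46.4 = 1.86444.
K/(mc²) = γ − 1 = 1.86444 − 1 = 0.8644.

0.8644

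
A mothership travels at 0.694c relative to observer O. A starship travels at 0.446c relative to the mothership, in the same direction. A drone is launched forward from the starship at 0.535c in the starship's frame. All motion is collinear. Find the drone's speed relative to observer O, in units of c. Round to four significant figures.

First combine the drone and starship (S''→S'): u₁ = (0.535 + 0.446)/(1 + 0.535×0.446) = 0.981/1.23861 = 0.79202.
Then combine with the mothership (S'→S): u = (0.79202 + 0.694)/(1 + 0.79202×0.694) = 1.48602/1.54966188 = 0.95893.

0.9589c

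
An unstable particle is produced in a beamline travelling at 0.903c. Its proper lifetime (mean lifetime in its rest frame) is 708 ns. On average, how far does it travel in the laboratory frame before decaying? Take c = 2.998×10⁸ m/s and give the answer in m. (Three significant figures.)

446 m

With β = 0.903, γ = 1/√(1 − 0.903²) = 1/√0.184591 = 2.3275.
Lab-frame lifetime: Δt = γτ = 2.3275 × 708 ns = 1647.9 ns.
Distance: d = vΔt = 0.903 × 2.998×10⁸ m/s × 1.6479×10^-6 s = 446 m.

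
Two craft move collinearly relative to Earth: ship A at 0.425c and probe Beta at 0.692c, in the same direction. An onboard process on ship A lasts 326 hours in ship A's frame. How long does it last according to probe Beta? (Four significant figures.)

The velocity of ship A relative to probe Beta is (0.425 − 0.692)c / (1 − 0.425×0.692) = −0.37824c; relative speed 0.37824c.
At |u| = 0.37824c, γ = (1 − 0.143065)^(−1/2) = 1.0803.
The clock on ship A records proper time, so probe Beta measures Δt = γΔτ = 1.0803 × 326 = 352.2 hours.

352.2 hours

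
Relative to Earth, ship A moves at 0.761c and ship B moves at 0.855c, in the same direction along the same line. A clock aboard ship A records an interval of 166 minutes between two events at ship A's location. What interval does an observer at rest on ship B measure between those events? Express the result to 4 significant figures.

Transform ship A's velocity into ship B's frame: (0.761 − 0.855)/(1 − 0.761·0.855) = −0.094/0.349345, so the relative speed is 0.26907c.
At |u| = 0.26907c, γ = (1 − 0.0723987)^(−1/2) = 1.0383.
The clock on ship A records proper time, so ship B measures Δt = γΔτ = 1.0383 × 166 = 172.4 minutes.

172.4 minutes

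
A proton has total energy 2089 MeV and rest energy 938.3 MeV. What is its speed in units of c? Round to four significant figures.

0.8935c

γ = E/(mc²) = 2089/938.3 = 2.2264.
β = √(1 − 1/γ²) = √(1 − 0.201741) = √0.798259 = 0.8935.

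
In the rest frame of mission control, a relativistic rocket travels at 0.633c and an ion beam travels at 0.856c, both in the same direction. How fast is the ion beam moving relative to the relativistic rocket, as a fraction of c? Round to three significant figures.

Transform to the relativistic rocket's frame: u' = (u − v)/(1 − uv/c²).
u' = (0.856 − 0.633)/(1 − 0.856×0.633) = 0.223/0.458152 = 0.48674.
Speed in the relativistic rocket's frame: 0.487c (in the same direction).

0.487c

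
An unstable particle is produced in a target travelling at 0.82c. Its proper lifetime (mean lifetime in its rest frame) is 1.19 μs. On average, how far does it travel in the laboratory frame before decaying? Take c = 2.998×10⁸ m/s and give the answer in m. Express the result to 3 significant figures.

511 m

β² = 0.6724, so γ = 1/√0.3276 = 1.7471.
Lab-frame lifetime: Δt = γτ = 1.7471 × 1.19 μs = 2.079 μs.
Distance: d = vΔt = 0.82 × 2.998×10⁸ m/s × 2.0790×10^-6 s = 511 m.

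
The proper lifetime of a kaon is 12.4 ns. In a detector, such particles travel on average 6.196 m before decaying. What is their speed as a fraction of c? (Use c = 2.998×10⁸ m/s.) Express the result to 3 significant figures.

0.857c

Lab distance = (lab lifetime)·v = γτ·βc, so βγ = d/(cτ) = 6.196/(2.998×10⁸ × 1.240×10^-8) = 1.6667.
With βγ = 1.6667: γ² = 1 + (βγ)² = 3.77789, and β = (βγ)/γ = 1.6667/1.94368 = 0.857.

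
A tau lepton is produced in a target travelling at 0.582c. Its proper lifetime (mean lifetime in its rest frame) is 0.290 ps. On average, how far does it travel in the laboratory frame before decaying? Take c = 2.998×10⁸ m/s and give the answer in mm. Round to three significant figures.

0.0622 mm

β² = 0.338724, so γ = 1/√0.661276 = 1.2297.
Lab-frame lifetime: Δt = γτ = 1.2297 × 0.290 ps = 0.35661 ps.
Distance: d = vΔt = 0.582 × 2.998×10⁸ m/s × 3.5661×10^-13 s = 6.22×10^-5 m = 0.0622 mm.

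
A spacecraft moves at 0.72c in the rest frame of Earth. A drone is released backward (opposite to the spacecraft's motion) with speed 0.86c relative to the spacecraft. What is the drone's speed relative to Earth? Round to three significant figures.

In units of c, u = (u' + v)/(1 + u'v) with u' = −0.86 and v = 0.72.
Numerator: −0.86 + 0.72 = −0.14. Denominator: 1 + (−0.86)(0.72) = 0.3808.
u = −0.14/0.3808 = −0.36765, so the speed is 0.368c.

0.368c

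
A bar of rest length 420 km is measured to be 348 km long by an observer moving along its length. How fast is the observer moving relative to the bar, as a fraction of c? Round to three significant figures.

0.560c

Length contraction gives γ = L₀/L = 420/348 = 1.2069.
β = √(1 − 1/γ²) = √0.313473 = 0.560.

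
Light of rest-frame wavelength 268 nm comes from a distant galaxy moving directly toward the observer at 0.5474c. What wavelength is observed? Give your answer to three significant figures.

Relativistic Doppler for wavelength: λ_obs = λ_src · √((1−β)/(1+β)).
With β = 0.5474: factor = √(0.4526/1.5474) = 0.54082.
λ_obs = 268 × 0.54082 = 145 nm.

145 nm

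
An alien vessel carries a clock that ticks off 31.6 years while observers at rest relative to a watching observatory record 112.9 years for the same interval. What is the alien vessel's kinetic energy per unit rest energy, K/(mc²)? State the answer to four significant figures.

2.573

From Δt = γΔτ: γ = 112.9/31.6 = 3.57278.
K/(mc²) = γ − 1 = 3.57278 − 1 = 2.573.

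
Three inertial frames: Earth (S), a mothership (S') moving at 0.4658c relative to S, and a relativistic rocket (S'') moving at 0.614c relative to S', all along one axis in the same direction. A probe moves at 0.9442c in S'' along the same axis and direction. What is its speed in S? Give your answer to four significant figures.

0.9950c

Compose velocities in two stages. Stage 1 (into S'): u₁ = (0.9442+0.614)/(1+0.9442×0.614) = 0.98637.
Stage 2 (into S): u = (0.98637+0.4658)/(1+0.98637×0.4658) = 0.99501, so the speed is 0.9950c.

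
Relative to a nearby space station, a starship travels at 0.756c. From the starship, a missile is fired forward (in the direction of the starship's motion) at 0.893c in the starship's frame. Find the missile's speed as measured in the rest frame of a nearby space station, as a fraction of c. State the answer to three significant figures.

Relativistic velocity addition: u = (u' + v)/(1 + u'v/c²), with u' = 0.893c and v = 0.756c.
Numerator: 0.893 + 0.756 = 1.649. Denominator: 1 + (0.893)(0.756) = 1.675108.
u = 1.649/1.675108 = 0.98441, so the speed is 0.984c.

0.984c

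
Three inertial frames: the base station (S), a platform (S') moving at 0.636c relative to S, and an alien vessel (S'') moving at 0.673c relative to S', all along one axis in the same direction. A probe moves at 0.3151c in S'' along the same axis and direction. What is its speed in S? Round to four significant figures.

0.9557c

Apply u = (u'+v)/(1+u'v) twice. Probe in the platform frame: (0.3151+0.673)/(1+0.3151·0.673) = 0.9881/1.2120623 = 0.81522c.
That velocity, transformed to the rest frame of the base station: (0.81522+0.636)/(1+0.81522·0.636) = 1.45122/1.51847992 = 0.95571c.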